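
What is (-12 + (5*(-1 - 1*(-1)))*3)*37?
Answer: -444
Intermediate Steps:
(-12 + (5*(-1 - 1*(-1)))*3)*37 = (-12 + (5*(-1 + 1))*3)*37 = (-12 + (5*0)*3)*37 = (-12 + 0*3)*37 = (-12 + 0)*37 = -12*37 = -444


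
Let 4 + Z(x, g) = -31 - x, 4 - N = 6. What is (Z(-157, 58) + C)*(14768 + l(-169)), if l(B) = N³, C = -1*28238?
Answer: -414992160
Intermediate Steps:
N = -2 (N = 4 - 1*6 = 4 - 6 = -2)
Z(x, g) = -35 - x (Z(x, g) = -4 + (-31 - x) = -35 - x)
C = -28238
l(B) = -8 (l(B) = (-2)³ = -8)
(Z(-157, 58) + C)*(14768 + l(-169)) = ((-35 - 1*(-157)) - 28238)*(14768 - 8) = ((-35 + 157) - 28238)*14760 = (122 - 28238)*14760 = -28116*14760 = -414992160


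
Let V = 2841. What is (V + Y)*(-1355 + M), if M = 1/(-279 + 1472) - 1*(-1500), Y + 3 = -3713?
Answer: -151362750/1193 ≈ -1.2688e+5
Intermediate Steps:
Y = -3716 (Y = -3 - 3713 = -3716)
M = 1789501/1193 (M = 1/1193 + 1500 = 1789501/1193 ≈ 1500.0)
(V + Y)*(-1355 + M) = (2841 - 3716)*(-1355 + 1789501/1193) = -875*172986/1193 = -151362750/1193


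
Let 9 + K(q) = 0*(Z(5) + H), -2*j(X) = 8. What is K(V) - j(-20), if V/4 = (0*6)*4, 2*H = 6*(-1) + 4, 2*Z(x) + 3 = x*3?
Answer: -5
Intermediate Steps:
Z(x) = -3/2 + 3*x/2 (Z(x) = -3/2 + (x*3)/2 = -3/2 + (3*x)/2 = -3/2 + 3*x/2)
H = -1 (H = (6*(-1) + 4)/2 = (-6 + 4)/2 = (1/2)*(-2) = -1)
j(X) = -4 (j(X) = -1/2*8 = -4)
V = 0 (V = 4*((0*6)*4) = 4*(0*4) = 4*0 = 0)
K(q) = -9 (K(q) = -9 + 0*((-3/2 + (3/2)*5) - 1) = -9 + 0*((-3/2 + 15/2) - 1) = -9 + 0*(6 - 1) = -9 + 0*5 = -9 + 0 = -9)
K(V) - j(-20) = -9 - 1*(-4) = -9 + 4 = -5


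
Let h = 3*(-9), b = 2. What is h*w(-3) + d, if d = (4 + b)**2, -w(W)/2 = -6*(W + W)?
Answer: 1980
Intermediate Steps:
w(W) = 24*W (w(W) = -(-12)*(W + W) = -(-12)*2*W = -(-24)*W = 24*W)
d = 36 (d = (4 + 2)**2 = 6**2 = 36)
h = -27
h*w(-3) + d = -648*(-3) + 36 = -27*(-72) + 36 = 1944 + 36 = 1980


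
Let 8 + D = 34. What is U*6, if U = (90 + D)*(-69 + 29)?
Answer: -27840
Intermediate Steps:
D = 26 (D = -8 + 34 = 26)
U = -4640 (U = (90 + 26)*(-69 + 29) = 116*(-40) = -4640)
U*6 = -4640*6 = -27840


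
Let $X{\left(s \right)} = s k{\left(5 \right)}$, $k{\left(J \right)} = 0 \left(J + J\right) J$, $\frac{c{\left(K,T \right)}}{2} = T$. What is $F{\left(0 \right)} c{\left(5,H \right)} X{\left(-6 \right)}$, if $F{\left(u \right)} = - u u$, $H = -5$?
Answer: $0$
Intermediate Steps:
$c{\left(K,T \right)} = 2 T$
$F{\left(u \right)} = - u^{2}$
$k{\left(J \right)} = 0$ ($k{\left(J \right)} = 0 \cdot 2 J J = 0 J = 0$)
$X{\left(s \right)} = 0$ ($X{\left(s \right)} = s 0 = 0$)
$F{\left(0 \right)} c{\left(5,H \right)} X{\left(-6 \right)} = - 0^{2} \cdot 2 \left(-5\right) 0 = \left(-1\right) 0 \left(-10\right) 0 = 0 \left(-10\right) 0 = 0 \cdot 0 = 0$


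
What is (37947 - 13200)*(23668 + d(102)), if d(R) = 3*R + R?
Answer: 595808772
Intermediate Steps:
d(R) = 4*R
(37947 - 13200)*(23668 + d(102)) = (37947 - 13200)*(23668 + 4*102) = 24747*(23668 + 408) = 24747*24076 = 595808772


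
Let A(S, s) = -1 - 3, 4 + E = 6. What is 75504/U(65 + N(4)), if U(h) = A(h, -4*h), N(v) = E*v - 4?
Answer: -18876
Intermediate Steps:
E = 2 (E = -4 + 6 = 2)
N(v) = -4 + 2*v (N(v) = 2*v - 4 = -4 + 2*v)
A(S, s) = -4
U(h) = -4
75504/U(65 + N(4)) = 75504/(-4) = 75504*(-1/4) = -18876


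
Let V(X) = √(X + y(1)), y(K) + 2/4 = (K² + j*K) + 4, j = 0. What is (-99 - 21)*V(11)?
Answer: -60*√62 ≈ -472.44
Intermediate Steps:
y(K) = 7/2 + K² (y(K) = -½ + ((K² + 0*K) + 4) = -½ + ((K² + 0) + 4) = -½ + (K² + 4) = -½ + (4 + K²) = 7/2 + K²)
V(X) = √(9/2 + X) (V(X) = √(X + (7/2 + 1²)) = √(X + (7/2 + 1)) = √(X + 9/2) = √(9/2 + X))
(-99 - 21)*V(11) = (-99 - 21)*(√(18 + 4*11)/2) = -60*√(18 + 44) = -60*√62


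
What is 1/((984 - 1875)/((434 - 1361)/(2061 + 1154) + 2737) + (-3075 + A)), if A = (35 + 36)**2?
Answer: 8798528/17295041483 ≈ 0.00050873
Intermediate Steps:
A = 5041 (A = 71**2 = 5041)
1/((984 - 1875)/((434 - 1361)/(2061 + 1154) + 2737) + (-3075 + A)) = 1/((984 - 1875)/((434 - 1361)/(2061 + 1154) + 2737) + (-3075 + 5041)) = 1/(-891/(-927/3215 + 2737) + 1966) = 1/(-891/8798528/3215 + 1966) = 1/(-891*3215/8798528 + 1966) = 1/(-2864565/8798528 + 1966) = 1/(17295041483/8798528) = 8798528/17295041483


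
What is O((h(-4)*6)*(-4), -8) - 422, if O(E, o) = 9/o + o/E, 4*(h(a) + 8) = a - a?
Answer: -2539/6 ≈ -423.17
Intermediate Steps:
h(a) = -8 (h(a) = -8 + (a - a)/4 = -8 + (¼)*0 = -8 + 0 = -8)
O((h(-4)*6)*(-4), -8) - 422 = (9/(-8) - 8/(-8*6*(-4))) - 422 = (9*(-⅛) - 8/((-48*(-4)))) - 422 = (-9/8 - 8/192) - 422 = (-9/8 - 8*1/192) - 422 = (-9/8 - 1/24) - 422 = -7/6 - 422 = -2539/6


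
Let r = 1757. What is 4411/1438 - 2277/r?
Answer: 4475801/2526566 ≈ 1.7715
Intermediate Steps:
4411/1438 - 2277/r = 4411/1438 - 2277/1757 = 4475801/2526566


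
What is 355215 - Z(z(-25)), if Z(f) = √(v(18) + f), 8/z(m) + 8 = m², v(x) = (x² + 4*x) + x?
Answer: 355215 - √157610182/617 ≈ 3.5519e+5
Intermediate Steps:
v(x) = x² + 5*x
z(m) = 8/(-8 + m²)
Z(f) = √(414 + f) (Z(f) = √(18*(5 + 18) + f) = √(18*23 + f) = √(414 + f))
355215 - Z(z(-25)) = 355215 - √(414 + 8/(-8 + (-25)²)) = 355215 - √(414 + 8/(-8 + 625)) = 355215 - √(414 + 8/617) = 355215 - √(255446/617) = 355215 - √157610182/617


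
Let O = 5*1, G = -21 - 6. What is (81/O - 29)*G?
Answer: 1728/5 ≈ 345.60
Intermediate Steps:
G = -27
O = 5
(81/O - 29)*G = (81/5 - 29)*(-27) = -64/5*(-27) = 1728/5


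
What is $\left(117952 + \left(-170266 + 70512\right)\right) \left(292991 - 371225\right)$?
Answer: $-1423702332$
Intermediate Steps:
$\left(117952 + \left(-170266 + 70512\right)\right) \left(292991 - 371225\right) = \left(117952 - 99754\right) \left(-78234\right) = 18198 \left(-78234\right) = -1423702332$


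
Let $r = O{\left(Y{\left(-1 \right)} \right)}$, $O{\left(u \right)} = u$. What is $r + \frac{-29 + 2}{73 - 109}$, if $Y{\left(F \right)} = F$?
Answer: $- \frac{1}{4} \approx -0.25$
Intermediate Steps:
$r = -1$
$r + \frac{-29 + 2}{73 - 109} = -1 + \frac{-29 + 2}{73 - 109} = -1 - \frac{27}{-36} = -1 - - \frac{3}{4} = -1 + \frac{3}{4} = - \frac{1}{4}$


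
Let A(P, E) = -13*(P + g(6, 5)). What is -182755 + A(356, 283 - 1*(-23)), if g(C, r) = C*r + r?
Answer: -187838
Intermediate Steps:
g(C, r) = r + C*r
A(P, E) = -455 - 13*P (A(P, E) = -13*(P + 5*(1 + 6)) = -13*(P + 5*7) = -13*(P + 35) = -13*(35 + P) = -455 - 13*P)
-182755 + A(356, 283 - 1*(-23)) = -182755 + (-455 - 13*356) = -182755 + (-455 - 4628) = -182755 - 5083 = -187838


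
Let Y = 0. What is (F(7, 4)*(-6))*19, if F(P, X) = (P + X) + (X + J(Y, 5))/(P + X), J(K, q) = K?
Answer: -14250/11 ≈ -1295.5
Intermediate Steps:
F(P, X) = P + X + X/(P + X) (F(P, X) = (P + X) + (X + 0)/(P + X) = (P + X) + X/(P + X) = P + X + X/(P + X))
(F(7, 4)*(-6))*19 = (((4 + 7² + 4² + 2*7*4)/(7 + 4))*(-6))*19 = (((4 + 49 + 16 + 56)/11)*(-6))*19 = (((1/11)*125)*(-6))*19 = ((125/11)*(-6))*19 = -750/11*19 = -14250/11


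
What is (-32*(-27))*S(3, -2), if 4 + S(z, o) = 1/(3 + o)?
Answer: -2592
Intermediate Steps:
S(z, o) = -4 + 1/(3 + o)
(-32*(-27))*S(3, -2) = (-32*(-27))*((-11 - 4*(-2))/(3 - 2)) = 864*((-11 + 8)/1) = 864*(1*(-3)) = 864*(-3) = -2592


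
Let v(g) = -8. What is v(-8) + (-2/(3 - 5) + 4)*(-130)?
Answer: -658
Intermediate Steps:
v(-8) + (-2/(3 - 5) + 4)*(-130) = -8 + (-2/(3 - 5) + 4)*(-130) = -8 + (-2/(-2) + 4)*(-130) = -8 + (-2*(-½) + 4)*(-130) = -8 + (1 + 4)*(-130) = -8 + 5*(-130) = -8 - 650 = -658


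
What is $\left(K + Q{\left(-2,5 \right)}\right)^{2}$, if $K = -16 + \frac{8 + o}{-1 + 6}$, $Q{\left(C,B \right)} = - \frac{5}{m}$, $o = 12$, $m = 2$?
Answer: $\frac{841}{4} \approx 210.25$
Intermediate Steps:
$Q{\left(C,B \right)} = - \frac{5}{2}$
$K = -12$ ($K = -16 + \frac{8 + 12}{-1 + 6} = -16 + \frac{20}{5} = -16 + 20 \cdot \frac{1}{5} = -16 + 4 = -12$)
$\left(K + Q{\left(-2,5 \right)}\right)^{2} = \left(-12 - \frac{5}{2}\right)^{2} = \left(- \frac{29}{2}\right)^{2} = \frac{841}{4}$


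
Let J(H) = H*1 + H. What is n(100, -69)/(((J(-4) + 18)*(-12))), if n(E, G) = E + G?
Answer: -31/120 ≈ -0.25833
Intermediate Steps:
J(H) = 2*H (J(H) = H + H = 2*H)
n(100, -69)/(((J(-4) + 18)*(-12))) = (100 - 69)/(((2*(-4) + 18)*(-12))) = 31/(((-8 + 18)*(-12))) = 31/((10*(-12))) = 31/(-120) = 31*(-1/120) = -31/120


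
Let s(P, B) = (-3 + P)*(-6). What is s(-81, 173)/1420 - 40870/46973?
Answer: -8590252/16675415 ≈ -0.51514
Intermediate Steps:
s(P, B) = 18 - 6*P
s(-81, 173)/1420 - 40870/46973 = (18 - 6*(-81))/1420 - 40870/46973 = (18 + 486)*(1/1420) - 40870*1/46973 = 504*(1/1420) - 40870/46973 = 126/355 - 40870/46973 = -8590252/16675415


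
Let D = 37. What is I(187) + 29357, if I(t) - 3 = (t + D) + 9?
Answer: 29593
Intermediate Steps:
I(t) = 49 + t (I(t) = 3 + ((t + 37) + 9) = 3 + ((37 + t) + 9) = 3 + (46 + t) = 49 + t)
I(187) + 29357 = (49 + 187) + 29357 = 236 + 29357 = 29593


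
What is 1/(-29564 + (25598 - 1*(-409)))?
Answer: -1/3557 ≈ -0.00028114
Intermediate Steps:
1/(-29564 + (25598 - 1*(-409))) = 1/(-29564 + (25598 + 409)) = 1/(-29564 + 26007) = 1/(-3557) = -1/3557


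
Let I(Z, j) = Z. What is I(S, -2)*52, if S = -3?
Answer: -156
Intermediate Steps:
I(S, -2)*52 = -3*52 = -156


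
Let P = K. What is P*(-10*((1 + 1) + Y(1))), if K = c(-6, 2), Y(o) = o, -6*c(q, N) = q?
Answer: -30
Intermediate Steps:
c(q, N) = -q/6
K = 1 (K = -⅙*(-6) = 1)
P = 1
P*(-10*((1 + 1) + Y(1))) = 1*(-10*((1 + 1) + 1)) = 1*(-10*(2 + 1)) = 1*(-10*3) = 1*(-30) = -30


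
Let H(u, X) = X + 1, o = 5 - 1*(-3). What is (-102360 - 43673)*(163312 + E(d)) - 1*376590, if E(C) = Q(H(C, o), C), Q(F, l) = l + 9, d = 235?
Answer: -23884949938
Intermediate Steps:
o = 8 (o = 5 + 3 = 8)
H(u, X) = 1 + X
Q(F, l) = 9 + l
E(C) = 9 + C
(-102360 - 43673)*(163312 + E(d)) - 1*376590 = (-102360 - 43673)*(163312 + (9 + 235)) - 1*376590 = -146033*(163312 + 244) - 376590 = -146033*163556 - 376590 = -23884573348 - 376590 = -23884949938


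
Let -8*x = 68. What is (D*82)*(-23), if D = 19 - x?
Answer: -51865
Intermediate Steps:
x = -17/2 (x = -⅛*68 = -17/2 ≈ -8.5000)
D = 55/2 (D = 19 - 1*(-17/2) = 19 + 17/2 = 55/2 ≈ 27.500)
(D*82)*(-23) = ((55/2)*82)*(-23) = 2255*(-23) = -51865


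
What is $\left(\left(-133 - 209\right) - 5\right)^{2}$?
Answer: $120409$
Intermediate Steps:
$\left(\left(-133 - 209\right) - 5\right)^{2} = \left(-342 - 5\right)^{2} = \left(-347\right)^{2} = 120409$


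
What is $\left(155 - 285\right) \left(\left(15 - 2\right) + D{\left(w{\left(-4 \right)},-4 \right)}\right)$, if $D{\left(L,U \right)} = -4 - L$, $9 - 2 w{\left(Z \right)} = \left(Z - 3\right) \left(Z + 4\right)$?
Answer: $-585$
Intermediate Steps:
$w{\left(Z \right)} = \frac{9}{2} - \frac{\left(-3 + Z\right) \left(4 + Z\right)}{2}$ ($w{\left(Z \right)} = \frac{9}{2} - \frac{\left(Z - 3\right) \left(Z + 4\right)}{2} = \frac{9}{2} - \frac{\left(-3 + Z\right) \left(4 + Z\right)}{2}$)
$\left(155 - 285\right) \left(\left(15 - 2\right) + D{\left(w{\left(-4 \right)},-4 \right)}\right) = \left(155 - 285\right) \left(\left(15 - 2\right) - \left(\frac{29}{2} - 8 + 2\right)\right) = - 130 \left(13 - \left(\frac{33}{2} - 8\right)\right) = - 130 \left(13 - \frac{17}{2}\right) = \left(-130\right) \frac{9}{2} = -585$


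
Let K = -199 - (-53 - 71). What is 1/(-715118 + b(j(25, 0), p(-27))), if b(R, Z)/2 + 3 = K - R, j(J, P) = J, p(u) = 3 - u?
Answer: -1/715324 ≈ -1.3980e-6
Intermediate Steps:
K = -75 (K = -199 - 1*(-124) = -199 + 124 = -75)
b(R, Z) = -156 - 2*R (b(R, Z) = -6 + 2*(-75 - R) = -6 + (-150 - 2*R) = -156 - 2*R)
1/(-715118 + b(j(25, 0), p(-27))) = 1/(-715118 + (-156 - 2*25)) = 1/(-715118 + (-156 - 50)) = 1/(-715118 - 206) = 1/(-715324) = -1/715324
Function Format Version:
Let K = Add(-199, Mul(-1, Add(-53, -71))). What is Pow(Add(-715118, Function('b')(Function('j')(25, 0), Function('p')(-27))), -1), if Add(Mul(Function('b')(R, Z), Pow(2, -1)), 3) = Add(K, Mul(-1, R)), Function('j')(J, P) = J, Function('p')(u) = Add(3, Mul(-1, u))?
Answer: Rational(-1, 715324) ≈ -1.3980e-6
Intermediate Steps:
K = -75 (K = Add(-199, Mul(-1, -124)) = Add(-199, 124) = -75)
Function('b')(R, Z) = Add(-156, Mul(-2, R)) (Function('b')(R, Z) = Add(-6, Mul(2, Add(-75, Mul(-1, R)))) = Add(-6, Add(-150, Mul(-2, R))) = Add(-156, Mul(-2, R)))
Pow(Add(-715118, Function('b')(Function('j')(25, 0), Function('p')(-27))), -1) = Pow(Add(-715118, Add(-156, Mul(-2, 25))), -1) = Pow(Add(-715118, Add(-156, -50)), -1) = Pow(Add(-715118, -206), -1) = Pow(-715324, -1) = Rational(-1, 715324)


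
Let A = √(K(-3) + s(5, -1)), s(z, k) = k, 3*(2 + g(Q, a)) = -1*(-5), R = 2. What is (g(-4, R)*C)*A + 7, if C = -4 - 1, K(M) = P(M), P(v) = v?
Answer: 7 + 10*I/3 ≈ 7.0 + 3.3333*I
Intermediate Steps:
g(Q, a) = -⅓ (g(Q, a) = -2 + (-1*(-5))/3 = -2 + (⅓)*5 = -2 + 5/3 = -⅓)
K(M) = M
A = 2*I (A = √(-3 - 1) = √(-4) = 2*I ≈ 2.0*I)
C = -5
(g(-4, R)*C)*A + 7 = (-⅓*(-5))*(2*I) + 7 = 5*(2*I)/3 + 7 = 10*I/3 + 7 = 7 + 10*I/3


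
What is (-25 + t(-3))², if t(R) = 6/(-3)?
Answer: 729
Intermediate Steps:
t(R) = -2 (t(R) = 6*(-⅓) = -2)
(-25 + t(-3))² = (-25 - 2)² = (-27)² = 729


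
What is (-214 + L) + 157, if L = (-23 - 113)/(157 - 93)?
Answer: -473/8 ≈ -59.125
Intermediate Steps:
L = -17/8 (L = -136/64 = -136*1/64 = -17/8 ≈ -2.1250)
(-214 + L) + 157 = (-214 - 17/8) + 157 = -1729/8 + 157 = -473/8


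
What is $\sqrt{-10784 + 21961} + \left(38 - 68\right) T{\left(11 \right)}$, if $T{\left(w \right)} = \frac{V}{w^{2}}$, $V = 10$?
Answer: $- \frac{300}{121} + \sqrt{11177} \approx 103.24$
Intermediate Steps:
$T{\left(w \right)} = \frac{10}{w^{2}}$
$\sqrt{-10784 + 21961} + \left(38 - 68\right) T{\left(11 \right)} = \sqrt{-10784 + 21961} + \left(38 - 68\right) \frac{10}{121} = \sqrt{11177} - 30 \cdot 10 \cdot \frac{1}{121} = \sqrt{11177} - \frac{300}{121} = - \frac{300}{121} + \sqrt{11177}$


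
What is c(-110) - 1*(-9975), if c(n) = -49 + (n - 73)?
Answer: 9743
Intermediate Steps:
c(n) = -122 + n (c(n) = -49 + (-73 + n) = -122 + n)
c(-110) - 1*(-9975) = (-122 - 110) - 1*(-9975) = -232 + 9975 = 9743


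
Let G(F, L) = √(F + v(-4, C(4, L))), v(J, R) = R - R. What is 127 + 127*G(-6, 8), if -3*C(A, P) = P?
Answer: 127 + 127*I*√6 ≈ 127.0 + 311.08*I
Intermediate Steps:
C(A, P) = -P/3
v(J, R) = 0
G(F, L) = √F (G(F, L) = √(F + 0) = √F)
127 + 127*G(-6, 8) = 127 + 127*√(-6) = 127 + 127*(I*√6) = 127 + 127*I*√6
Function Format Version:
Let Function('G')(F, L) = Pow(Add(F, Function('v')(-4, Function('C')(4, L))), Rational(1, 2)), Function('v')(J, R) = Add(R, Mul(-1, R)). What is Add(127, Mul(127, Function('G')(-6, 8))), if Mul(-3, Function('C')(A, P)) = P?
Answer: Add(127, Mul(127, I, Pow(6, Rational(1, 2)))) ≈ Add(127.00, Mul(311.08, I))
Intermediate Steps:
Function('C')(A, P) = Mul(Rational(-1, 3), P)
Function('v')(J, R) = 0
Function('G')(F, L) = Pow(F, Rational(1, 2)) (Function('G')(F, L) = Pow(Add(F, 0), Rational(1, 2)) = Pow(F, Rational(1, 2)))
Add(127, Mul(127, Function('G')(-6, 8))) = Add(127, Mul(127, Pow(-6, Rational(1, 2)))) = Add(127, Mul(127, Mul(I, Pow(6, Rational(1, 2))))) = Add(127, Mul(127, I, Pow(6, Rational(1, 2))))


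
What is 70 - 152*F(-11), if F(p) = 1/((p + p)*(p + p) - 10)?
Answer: 16514/237 ≈ 69.679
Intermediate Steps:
F(p) = 1/(-10 + 4*p²) (F(p) = 1/((2*p)*(2*p) - 10) = 1/(4*p² - 10) = 1/(-10 + 4*p²))
70 - 152*F(-11) = 70 - 76/(-5 + 2*(-11)²) = 70 - 76/(-5 + 2*121) = 70 - 76/(-5 + 242) = 70 - 76/237 = 16514/237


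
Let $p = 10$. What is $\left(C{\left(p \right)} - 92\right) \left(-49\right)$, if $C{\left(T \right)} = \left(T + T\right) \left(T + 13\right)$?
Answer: $-18032$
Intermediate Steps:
$C{\left(T \right)} = 2 T \left(13 + T\right)$
$\left(C{\left(p \right)} - 92\right) \left(-49\right) = \left(2 \cdot 10 \left(13 + 10\right) - 92\right) \left(-49\right) = \left(2 \cdot 10 \cdot 23 - 92\right) \left(-49\right) = \left(460 - 92\right) \left(-49\right) = 368 \left(-49\right) = -18032$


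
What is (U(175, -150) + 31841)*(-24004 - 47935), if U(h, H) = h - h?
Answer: -2290609699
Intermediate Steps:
U(h, H) = 0
(U(175, -150) + 31841)*(-24004 - 47935) = (0 + 31841)*(-24004 - 47935) = 31841*(-71939) = -2290609699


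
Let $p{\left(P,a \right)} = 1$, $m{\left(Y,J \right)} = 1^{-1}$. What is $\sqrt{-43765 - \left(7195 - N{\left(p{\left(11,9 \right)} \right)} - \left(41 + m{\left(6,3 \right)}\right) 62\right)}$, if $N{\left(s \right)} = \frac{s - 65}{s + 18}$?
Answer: $\frac{6 i \sqrt{484937}}{19} \approx 219.91 i$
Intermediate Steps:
$m{\left(Y,J \right)} = 1$
$N{\left(s \right)} = \frac{-65 + s}{18 + s}$
$\sqrt{-43765 - \left(7195 - N{\left(p{\left(11,9 \right)} \right)} - \left(41 + m{\left(6,3 \right)}\right) 62\right)} = \sqrt{-43765 - \left(7195 - \frac{-65 + 1}{18 + 1} - \left(41 + 1\right) 62\right)} = \sqrt{-43765 - \left(4591 - \frac{1}{19} \left(-64\right)\right)} = \sqrt{-43765 + \left(\left(\frac{1}{19} \left(-64\right) + 2604\right) - 7195\right)} = \sqrt{-43765 + \left(\left(- \frac{64}{19} + 2604\right) - 7195\right)} = \sqrt{-43765 + \left(\frac{49412}{19} - 7195\right)} = \sqrt{-43765 - \frac{87293}{19}} = \sqrt{- \frac{918828}{19}} = \frac{6 i \sqrt{484937}}{19}$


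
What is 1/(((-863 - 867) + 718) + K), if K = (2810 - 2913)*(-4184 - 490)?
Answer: 1/480410 ≈ 2.0816e-6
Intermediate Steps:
K = 481422 (K = -103*(-4674) = 481422)
1/(((-863 - 867) + 718) + K) = 1/(((-863 - 867) + 718) + 481422) = 1/((-1730 + 718) + 481422) = 1/(-1012 + 481422) = 1/480410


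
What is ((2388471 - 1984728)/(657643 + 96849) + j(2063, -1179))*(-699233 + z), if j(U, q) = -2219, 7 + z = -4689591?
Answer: 392169599929485/32804 ≈ 1.1955e+10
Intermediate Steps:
z = -4689598 (z = -7 - 4689591 = -4689598)
((2388471 - 1984728)/(657643 + 96849) + j(2063, -1179))*(-699233 + z) = ((2388471 - 1984728)/(657643 + 96849) - 2219)*(-699233 - 4689598) = (403743/754492 - 2219)*(-5388831) = -1673814005/754492*(-5388831) = 392169599929485/32804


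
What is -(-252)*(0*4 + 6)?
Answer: 1512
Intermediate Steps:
-(-252)*(0*4 + 6) = -(-252)*(0 + 6) = -(-252)*6 = -14*(-108) = 1512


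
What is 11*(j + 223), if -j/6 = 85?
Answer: -3157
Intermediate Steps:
j = -510 (j = -6*85 = -510)
11*(j + 223) = 11*(-510 + 223) = 11*(-287) = -3157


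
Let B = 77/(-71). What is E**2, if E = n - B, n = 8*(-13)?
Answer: 53392249/5041 ≈ 10592.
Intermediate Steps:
B = -77/71 (B = 77*(-1/71) = -77/71 ≈ -1.0845)
n = -104
E = -7307/71 (E = -104 - 1*(-77/71) = -104 + 77/71 = -7307/71 ≈ -102.92)
E**2 = (-7307/71)**2 = 53392249/5041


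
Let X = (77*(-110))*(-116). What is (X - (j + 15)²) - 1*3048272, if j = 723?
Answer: -2610396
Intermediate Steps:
X = 982520 (X = -8470*(-116) = 982520)
(X - (j + 15)²) - 1*3048272 = (982520 - (723 + 15)²) - 1*3048272 = (982520 - 1*738²) - 3048272 = (982520 - 1*544644) - 3048272 = (982520 - 544644) - 3048272 = 437876 - 3048272 = -2610396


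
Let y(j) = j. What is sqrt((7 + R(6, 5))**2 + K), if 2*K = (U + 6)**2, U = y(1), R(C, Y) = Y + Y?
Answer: sqrt(1254)/2 ≈ 17.706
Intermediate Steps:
R(C, Y) = 2*Y
U = 1
K = 49/2 (K = (1 + 6)**2/2 = (1/2)*7**2 = (1/2)*49 = 49/2 ≈ 24.500)
sqrt((7 + R(6, 5))**2 + K) = sqrt((7 + 2*5)**2 + 49/2) = sqrt((7 + 10)**2 + 49/2) = sqrt(17**2 + 49/2) = sqrt(289 + 49/2) = sqrt(627/2) = sqrt(1254)/2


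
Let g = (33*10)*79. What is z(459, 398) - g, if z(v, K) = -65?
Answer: -26135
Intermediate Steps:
g = 26070 (g = 330*79 = 26070)
z(459, 398) - g = -65 - 1*26070 = -65 - 26070 = -26135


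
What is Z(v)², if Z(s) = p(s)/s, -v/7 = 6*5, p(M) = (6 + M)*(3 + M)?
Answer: 49533444/1225 ≈ 40435.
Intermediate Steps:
p(M) = (3 + M)*(6 + M)
v = -210 (v = -42*5 = -7*30 = -210)
Z(s) = (18 + s² + 9*s)/s
Z(v)² = (9 - 210 + 18/(-210))² = (9 - 210 + 18*(-1/210))² = (9 - 210 - 3/35)² = (-7038/35)² = 49533444/1225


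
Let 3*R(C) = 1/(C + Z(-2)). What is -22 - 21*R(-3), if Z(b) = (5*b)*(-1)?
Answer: -23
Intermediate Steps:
Z(b) = -5*b
R(C) = 1/(3*(10 + C)) (R(C) = 1/(3*(C - 5*(-2))) = 1/(3*(C + 10)) = 1/(3*(10 + C)))
-22 - 21*R(-3) = -22 - 7/(10 - 3) = -22 - 7/7 = -22 - 21*1/21 = -22 - 1 = -23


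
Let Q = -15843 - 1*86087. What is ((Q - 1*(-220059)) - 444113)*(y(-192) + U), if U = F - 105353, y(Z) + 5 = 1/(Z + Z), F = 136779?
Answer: -122912908981/12 ≈ -1.0243e+10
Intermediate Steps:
y(Z) = -5 + 1/(2*Z) (y(Z) = -5 + 1/(Z + Z) = -5 + 1/(2*Z))
U = 31426 (U = 136779 - 105353 = 31426)
Q = -101930 (Q = -15843 - 86087 = -101930)
((Q - 1*(-220059)) - 444113)*(y(-192) + U) = ((-101930 - 1*(-220059)) - 444113)*((-5 + (1/2)/(-192)) + 31426) = ((-101930 + 220059) - 444113)*((-5 + (1/2)*(-1/192)) + 31426) = (118129 - 444113)*((-5 - 1/384) + 31426) = -325984*(-1921/384 + 31426) = -325984*12065663/384 = -122912908981/12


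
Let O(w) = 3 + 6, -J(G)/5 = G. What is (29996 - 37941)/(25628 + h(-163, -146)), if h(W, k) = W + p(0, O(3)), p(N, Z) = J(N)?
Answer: -1589/5093 ≈ -0.31200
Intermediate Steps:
J(G) = -5*G
O(w) = 9
p(N, Z) = -5*N
h(W, k) = W (h(W, k) = W - 5*0 = W + 0 = W)
(29996 - 37941)/(25628 + h(-163, -146)) = (29996 - 37941)/(25628 - 163) = -7945/25465 = -7945*1/25465 = -1589/5093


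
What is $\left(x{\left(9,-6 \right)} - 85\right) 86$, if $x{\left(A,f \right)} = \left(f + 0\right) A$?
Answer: $-11954$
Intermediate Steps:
$x{\left(A,f \right)} = A f$ ($x{\left(A,f \right)} = f A = A f$)
$\left(x{\left(9,-6 \right)} - 85\right) 86 = \left(9 \left(-6\right) - 85\right) 86 = \left(-54 - 85\right) 86 = \left(-139\right) 86 = -11954$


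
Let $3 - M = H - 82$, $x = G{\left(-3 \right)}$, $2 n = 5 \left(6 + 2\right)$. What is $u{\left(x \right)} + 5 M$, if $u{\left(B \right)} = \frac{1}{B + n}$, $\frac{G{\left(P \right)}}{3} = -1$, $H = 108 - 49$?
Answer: $\frac{2211}{17} \approx 130.06$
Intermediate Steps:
$H = 59$
$G{\left(P \right)} = -3$ ($G{\left(P \right)} = 3 \left(-1\right) = -3$)
$n = 20$ ($n = \frac{5 \left(6 + 2\right)}{2} = \frac{5 \cdot 8}{2} = \frac{1}{2} \cdot 40 = 20$)
$x = -3$
$u{\left(B \right)} = \frac{1}{20 + B}$ ($u{\left(B \right)} = \frac{1}{B + 20} = \frac{1}{20 + B}$)
$M = 26$ ($M = 3 - \left(59 - 82\right) = 3 - -23 = 3 + 23 = 26$)
$u{\left(x \right)} + 5 M = \frac{1}{20 - 3} + 5 \cdot 26 = \frac{1}{17} + 130 = \frac{2211}{17}$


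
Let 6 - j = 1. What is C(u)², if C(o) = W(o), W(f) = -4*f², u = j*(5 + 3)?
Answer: 40960000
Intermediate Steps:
j = 5 (j = 6 - 1*1 = 6 - 1 = 5)
u = 40 (u = 5*(5 + 3) = 5*8 = 40)
C(o) = -4*o²
C(u)² = (-4*40²)² = (-4*1600)² = (-6400)² = 40960000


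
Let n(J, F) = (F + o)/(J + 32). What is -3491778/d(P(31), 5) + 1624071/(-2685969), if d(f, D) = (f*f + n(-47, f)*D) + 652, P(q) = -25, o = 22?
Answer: -173720056030/63567933 ≈ -2732.8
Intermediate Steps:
n(J, F) = (22 + F)/(32 + J) (n(J, F) = (F + 22)/(J + 32) = (22 + F)/(32 + J))
d(f, D) = 652 + f**2 + D*(-22/15 - f/15) (d(f, D) = (f*f + ((22 + f)/(32 - 47))*D) + 652 = (f**2 + ((22 + f)/(-15))*D) + 652 = (f**2 + (-(22 + f)/15)*D) + 652 = (f**2 + (-22/15 - f/15)*D) + 652 = (f**2 + D*(-22/15 - f/15)) + 652 = 652 + f**2 + D*(-22/15 - f/15))
-3491778/d(P(31), 5) + 1624071/(-2685969) = -3491778/(652 + (-25)**2 - 1/15*5*(22 - 25)) + 1624071/(-2685969) = -3491778/(652 + 625 - 1/15*5*(-3)) + 1624071*(-1/2685969) = -3491778/(652 + 625 + 1) - 541357/895323 = -3491778/1278 - 541357/895323 = -3491778*1/1278 - 541357/895323 = -581963/213 - 541357/895323 = -173720056030/63567933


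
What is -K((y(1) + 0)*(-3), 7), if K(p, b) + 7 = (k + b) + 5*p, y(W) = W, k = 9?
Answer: 6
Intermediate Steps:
K(p, b) = 2 + b + 5*p (K(p, b) = -7 + ((9 + b) + 5*p) = -7 + (9 + b + 5*p) = 2 + b + 5*p)
-K((y(1) + 0)*(-3), 7) = -(2 + 7 + 5*((1 + 0)*(-3))) = -(2 + 7 + 5*(1*(-3))) = -(2 + 7 + 5*(-3)) = -(2 + 7 - 15) = -1*(-6) = 6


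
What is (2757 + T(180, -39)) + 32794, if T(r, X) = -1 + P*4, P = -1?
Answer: 35546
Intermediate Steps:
T(r, X) = -5 (T(r, X) = -1 - 1*4 = -1 - 4 = -5)
(2757 + T(180, -39)) + 32794 = (2757 - 5) + 32794 = 2752 + 32794 = 35546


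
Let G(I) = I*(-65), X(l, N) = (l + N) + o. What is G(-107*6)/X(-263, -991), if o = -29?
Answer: -41730/1283 ≈ -32.525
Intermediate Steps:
X(l, N) = -29 + N + l (X(l, N) = (l + N) - 29 = (N + l) - 29 = -29 + N + l)
G(I) = -65*I
G(-107*6)/X(-263, -991) = (-(-6955)*6)/(-29 - 991 - 263) = -65*(-642)/(-1283) = 41730*(-1/1283) = -41730/1283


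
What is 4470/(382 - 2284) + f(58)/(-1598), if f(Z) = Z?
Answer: -604448/253283 ≈ -2.3865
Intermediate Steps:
4470/(382 - 2284) + f(58)/(-1598) = 4470/(382 - 2284) + 58/(-1598) = 4470/(-1902) + 58*(-1/1598) = 4470*(-1/1902) - 29/799 = -745/317 - 29/799 = -604448/253283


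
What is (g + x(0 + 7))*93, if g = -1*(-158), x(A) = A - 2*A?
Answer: 14043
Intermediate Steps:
x(A) = -A
g = 158
(g + x(0 + 7))*93 = (158 - (0 + 7))*93 = (158 - 1*7)*93 = (158 - 7)*93 = 151*93 = 14043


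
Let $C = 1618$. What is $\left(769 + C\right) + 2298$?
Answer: $4685$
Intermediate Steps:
$\left(769 + C\right) + 2298 = \left(769 + 1618\right) + 2298 = 2387 + 2298 = 4685$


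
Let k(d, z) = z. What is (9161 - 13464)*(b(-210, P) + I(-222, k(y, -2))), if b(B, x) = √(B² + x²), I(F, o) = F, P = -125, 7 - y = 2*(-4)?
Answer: 955266 - 21515*√2389 ≈ -96331.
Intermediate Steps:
y = 15 (y = 7 - 2*(-4) = 7 - 1*(-8) = 7 + 8 = 15)
(9161 - 13464)*(b(-210, P) + I(-222, k(y, -2))) = (9161 - 13464)*(√((-210)² + (-125)²) - 222) = -4303*(√(44100 + 15625) - 222) = -4303*(√59725 - 222) = -4303*(5*√2389 - 222) = -4303*(-222 + 5*√2389) = 955266 - 21515*√2389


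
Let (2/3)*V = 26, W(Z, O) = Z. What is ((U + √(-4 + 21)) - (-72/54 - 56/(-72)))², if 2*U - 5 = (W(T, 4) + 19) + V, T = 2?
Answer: 359533/324 + 595*√17/9 ≈ 1382.3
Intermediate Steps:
V = 39 (V = (3/2)*26 = 39)
U = 65/2 (U = 5/2 + ((2 + 19) + 39)/2 = 5/2 + (21 + 39)/2 = 5/2 + (½)*60 = 5/2 + 30 = 65/2 ≈ 32.500)
((U + √(-4 + 21)) - (-72/54 - 56/(-72)))² = ((65/2 + √(-4 + 21)) - (-72/54 - 56/(-72)))² = ((65/2 + √17) - (-72*1/54 - 56*(-1/72)))² = ((65/2 + √17) - (-4/3 + 7/9))² = ((65/2 + √17) - 1*(-5/9))² = ((65/2 + √17) + 5/9)² = (595/18 + √17)²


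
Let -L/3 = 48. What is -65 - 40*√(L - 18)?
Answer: -65 - 360*I*√2 ≈ -65.0 - 509.12*I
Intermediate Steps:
L = -144 (L = -3*48 = -144)
-65 - 40*√(L - 18) = -65 - 40*√(-144 - 18) = -65 - 360*I*√2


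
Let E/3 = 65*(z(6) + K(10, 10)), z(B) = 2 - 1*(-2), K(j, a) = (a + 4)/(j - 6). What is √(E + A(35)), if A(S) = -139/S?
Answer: 23*√13510/70 ≈ 38.191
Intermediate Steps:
K(j, a) = (4 + a)/(-6 + j)
z(B) = 4 (z(B) = 2 + 2 = 4)
E = 2925/2 (E = 3*(65*(4 + (4 + 10)/(-6 + 10))) = 3*(65*(4 + 14/4)) = 3*(65*(4 + (¼)*14)) = 3*(65*(4 + 7/2)) = 3*(65*(15/2)) = 3*(975/2) = 2925/2 ≈ 1462.5)
√(E + A(35)) = √(2925/2 - 139/35) = √(102097/70) = 23*√13510/70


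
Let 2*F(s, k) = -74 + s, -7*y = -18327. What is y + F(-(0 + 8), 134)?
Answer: 18040/7 ≈ 2577.1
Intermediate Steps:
y = 18327/7 (y = -⅐*(-18327) = 18327/7 ≈ 2618.1)
F(s, k) = -37 + s/2 (F(s, k) = (-74 + s)/2 = -37 + s/2)
y + F(-(0 + 8), 134) = 18327/7 + (-37 + (-(0 + 8))/2) = 18327/7 + (-37 + (-1*8)/2) = 18327/7 + (-37 + (½)*(-8)) = 18327/7 + (-37 - 4) = 18327/7 - 41 = 18040/7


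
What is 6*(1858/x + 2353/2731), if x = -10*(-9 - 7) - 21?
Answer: 32407590/379609 ≈ 85.371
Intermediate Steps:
x = 139 (x = -10*(-16) - 21 = 160 - 21 = 139)
6*(1858/x + 2353/2731) = 6*(1858/139 + 2353/2731) = 6*(5401265/379609) = 32407590/379609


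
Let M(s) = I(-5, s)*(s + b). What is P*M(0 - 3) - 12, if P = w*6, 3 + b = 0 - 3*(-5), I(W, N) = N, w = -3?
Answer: 474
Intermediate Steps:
b = 12 (b = -3 + (0 - 3*(-5)) = -3 + (0 + 15) = -3 + 15 = 12)
M(s) = s*(12 + s) (M(s) = s*(s + 12) = s*(12 + s))
P = -18 (P = -3*6 = -18)
P*M(0 - 3) - 12 = -18*(0 - 3)*(12 + (0 - 3)) - 12 = -(-54)*(12 - 3) - 12 = -(-54)*9 - 12 = -18*(-27) - 12 = 486 - 12 = 474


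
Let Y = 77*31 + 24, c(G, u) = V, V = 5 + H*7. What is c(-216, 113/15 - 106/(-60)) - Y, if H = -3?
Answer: -2427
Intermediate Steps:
V = -16 (V = 5 - 3*7 = 5 - 21 = -16)
c(G, u) = -16
Y = 2411 (Y = 2387 + 24 = 2411)
c(-216, 113/15 - 106/(-60)) - Y = -16 - 1*2411 = -16 - 2411 = -2427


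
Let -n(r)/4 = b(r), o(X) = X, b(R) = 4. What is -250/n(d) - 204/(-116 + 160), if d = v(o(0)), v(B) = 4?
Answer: 967/88 ≈ 10.989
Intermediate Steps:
d = 4
n(r) = -16 (n(r) = -4*4 = -16)
-250/n(d) - 204/(-116 + 160) = -250/(-16) - 204/(-116 + 160) = -250*(-1/16) - 204/44 = 125/8 - 204*1/44 = 125/8 - 51/11 = 967/88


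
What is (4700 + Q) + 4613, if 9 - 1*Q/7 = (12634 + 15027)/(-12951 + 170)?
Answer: 120028283/12781 ≈ 9391.2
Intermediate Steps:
Q = 998830/12781 (Q = 63 - 7*(12634 + 15027)/(-12951 + 170) = 63 - 193627/(-12781) = 63 - 193627*(-1)/12781 = 63 - 7*(-27661/12781) = 63 + 193627/12781 = 998830/12781 ≈ 78.150)
(4700 + Q) + 4613 = (4700 + 998830/12781) + 4613 = 61069530/12781 + 4613 = 120028283/12781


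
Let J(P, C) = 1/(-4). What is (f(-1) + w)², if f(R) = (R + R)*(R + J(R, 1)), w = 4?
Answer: 169/4 ≈ 42.250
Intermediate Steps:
J(P, C) = -¼
f(R) = 2*R*(-¼ + R) (f(R) = (R + R)*(R - ¼) = (2*R)*(-¼ + R) = 2*R*(-¼ + R))
(f(-1) + w)² = ((½)*(-1)*(-1 + 4*(-1)) + 4)² = ((½)*(-1)*(-1 - 4) + 4)² = ((½)*(-1)*(-5) + 4)² = (5/2 + 4)² = (13/2)² = 169/4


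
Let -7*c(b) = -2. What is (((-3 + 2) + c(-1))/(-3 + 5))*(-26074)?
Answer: 65185/7 ≈ 9312.1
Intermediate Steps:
c(b) = 2/7 (c(b) = -1/7*(-2) = 2/7)
(((-3 + 2) + c(-1))/(-3 + 5))*(-26074) = (((-3 + 2) + 2/7)/(-3 + 5))*(-26074) = ((-1 + 2/7)/2)*(-26074) = -5/7*1/2*(-26074) = -5/14*(-26074) = 65185/7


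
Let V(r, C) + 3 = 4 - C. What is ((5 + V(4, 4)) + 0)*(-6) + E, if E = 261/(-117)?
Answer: -185/13 ≈ -14.231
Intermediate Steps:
V(r, C) = 1 - C (V(r, C) = -3 + (4 - C) = 1 - C)
E = -29/13 (E = 261*(-1/117) = -29/13 ≈ -2.2308)
((5 + V(4, 4)) + 0)*(-6) + E = ((5 + (1 - 1*4)) + 0)*(-6) - 29/13 = ((5 + (1 - 4)) + 0)*(-6) - 29/13 = ((5 - 3) + 0)*(-6) - 29/13 = (2 + 0)*(-6) - 29/13 = 2*(-6) - 29/13 = -12 - 29/13 = -185/13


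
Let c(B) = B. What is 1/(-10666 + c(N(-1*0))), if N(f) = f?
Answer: -1/10666 ≈ -9.3756e-5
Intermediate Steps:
1/(-10666 + c(N(-1*0))) = 1/(-10666 - 1*0) = 1/(-10666 + 0) = 1/(-10666) = -1/10666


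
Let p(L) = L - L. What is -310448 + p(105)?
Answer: -310448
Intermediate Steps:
p(L) = 0
-310448 + p(105) = -310448 + 0 = -310448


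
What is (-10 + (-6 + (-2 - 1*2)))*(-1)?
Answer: 20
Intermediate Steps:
(-10 + (-6 + (-2 - 1*2)))*(-1) = (-10 + (-6 + (-2 - 2)))*(-1) = (-10 + (-6 - 4))*(-1) = (-10 - 10)*(-1) = -20*(-1) = 20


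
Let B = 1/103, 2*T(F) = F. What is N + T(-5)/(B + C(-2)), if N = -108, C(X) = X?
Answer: -8753/82 ≈ -106.74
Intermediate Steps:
T(F) = F/2
B = 1/103 ≈ 0.0097087
N + T(-5)/(B + C(-2)) = -108 + ((1/2)*(-5))/(1/103 - 2) = -108 - 5/(2*(-205/103)) = -108 - 5/2*(-103/205) = -108 + 103/82 = -8753/82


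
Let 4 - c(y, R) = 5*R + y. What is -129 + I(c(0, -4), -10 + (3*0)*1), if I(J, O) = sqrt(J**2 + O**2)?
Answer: -103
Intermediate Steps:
c(y, R) = 4 - y - 5*R (c(y, R) = 4 - (5*R + y) = 4 - (y + 5*R) = 4 + (-y - 5*R) = 4 - y - 5*R)
-129 + I(c(0, -4), -10 + (3*0)*1) = -129 + sqrt((4 - 1*0 - 5*(-4))**2 + (-10 + (3*0)*1)**2) = -129 + sqrt((4 + 0 + 20)**2 + (-10 + 0*1)**2) = -129 + sqrt(24**2 + (-10 + 0)**2) = -129 + sqrt(576 + (-10)**2) = -129 + sqrt(576 + 100) = -129 + sqrt(676) = -129 + 26 = -103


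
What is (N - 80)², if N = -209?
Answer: 83521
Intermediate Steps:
(N - 80)² = (-209 - 80)² = (-289)² = 83521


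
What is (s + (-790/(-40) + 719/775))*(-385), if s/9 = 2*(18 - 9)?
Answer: -43605177/620 ≈ -70331.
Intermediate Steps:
s = 162 (s = 9*(2*(18 - 9)) = 9*(2*9) = 9*18 = 162)
(s + (-790/(-40) + 719/775))*(-385) = (162 + (-790/(-40) + 719/775))*(-385) = (162 + (-790*(-1/40) + 719*(1/775)))*(-385) = (162 + (79/4 + 719/775))*(-385) = (162 + 64101/3100)*(-385) = (566301/3100)*(-385) = -43605177/620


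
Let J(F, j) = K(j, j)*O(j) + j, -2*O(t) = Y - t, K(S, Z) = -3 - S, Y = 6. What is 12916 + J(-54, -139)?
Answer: 2917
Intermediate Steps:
O(t) = -3 + t/2 (O(t) = -(6 - t)/2 = -3 + t/2)
J(F, j) = j + (-3 + j/2)*(-3 - j) (J(F, j) = (-3 - j)*(-3 + j/2) + j = (-3 + j/2)*(-3 - j) + j = j + (-3 + j/2)*(-3 - j))
12916 + J(-54, -139) = 12916 + (9 - ½*(-139)² + (5/2)*(-139)) = 12916 + (9 - ½*19321 - 695/2) = 12916 + (9 - 19321/2 - 695/2) = 12916 - 9999 = 2917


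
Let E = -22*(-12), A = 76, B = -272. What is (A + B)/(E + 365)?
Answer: -196/629 ≈ -0.31161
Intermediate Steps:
E = 264
(A + B)/(E + 365) = (76 - 272)/(264 + 365) = -196/629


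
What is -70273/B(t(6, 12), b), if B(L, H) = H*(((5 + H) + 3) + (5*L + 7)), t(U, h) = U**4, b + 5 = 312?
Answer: -70273/2088214 ≈ -0.033652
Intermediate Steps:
b = 307 (b = -5 + 312 = 307)
B(L, H) = H*(15 + H + 5*L) (B(L, H) = H*((8 + H) + (7 + 5*L)) = H*(15 + H + 5*L))
-70273/B(t(6, 12), b) = -70273*1/(307*(15 + 307 + 5*6**4)) = -70273*1/(307*(15 + 307 + 5*1296)) = -70273*1/(307*(15 + 307 + 6480)) = -70273/(307*6802) = -70273/2088214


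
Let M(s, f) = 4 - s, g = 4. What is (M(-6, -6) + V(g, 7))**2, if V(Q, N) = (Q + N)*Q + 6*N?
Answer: 9216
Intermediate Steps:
V(Q, N) = 6*N + Q*(N + Q) (V(Q, N) = (N + Q)*Q + 6*N = Q*(N + Q) + 6*N = 6*N + Q*(N + Q))
(M(-6, -6) + V(g, 7))**2 = ((4 - 1*(-6)) + (4**2 + 6*7 + 7*4))**2 = ((4 + 6) + (16 + 42 + 28))**2 = (10 + 86)**2 = 96**2 = 9216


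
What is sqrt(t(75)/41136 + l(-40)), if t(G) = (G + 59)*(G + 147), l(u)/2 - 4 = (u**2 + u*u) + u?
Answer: sqrt(18592497591)/1714 ≈ 79.553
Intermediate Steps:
l(u) = 8 + 2*u + 4*u**2 (l(u) = 8 + 2*((u**2 + u*u) + u) = 8 + 2*((u**2 + u**2) + u) = 8 + 2*(2*u**2 + u) = 8 + 2*(u + 2*u**2) = 8 + (2*u + 4*u**2) = 8 + 2*u + 4*u**2)
t(G) = (59 + G)*(147 + G)
sqrt(t(75)/41136 + l(-40)) = sqrt((8673 + 75**2 + 206*75)/41136 + (8 + 2*(-40) + 4*(-40)**2)) = sqrt((8673 + 5625 + 15450)*(1/41136) + (8 - 80 + 4*1600)) = sqrt(29748*(1/41136) + (8 - 80 + 6400)) = sqrt(2479/3428 + 6328) = sqrt(21694863/3428) = sqrt(18592497591)/1714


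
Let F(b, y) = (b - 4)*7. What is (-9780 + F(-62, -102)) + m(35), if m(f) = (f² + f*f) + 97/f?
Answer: -272623/35 ≈ -7789.2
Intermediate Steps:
F(b, y) = -28 + 7*b (F(b, y) = (-4 + b)*7 = -28 + 7*b)
m(f) = 2*f² + 97/f (m(f) = (f² + f²) + 97/f = 2*f² + 97/f)
(-9780 + F(-62, -102)) + m(35) = (-9780 + (-28 + 7*(-62))) + (97 + 2*35³)/35 = (-9780 + (-28 - 434)) + (97 + 2*42875)/35 = (-9780 - 462) + (97 + 85750)/35 = -10242 + (1/35)*85847 = -10242 + 85847/35 = -272623/35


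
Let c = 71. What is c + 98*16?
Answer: 1639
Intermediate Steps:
c + 98*16 = 71 + 98*16 = 71 + 1568 = 1639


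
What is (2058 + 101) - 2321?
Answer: -162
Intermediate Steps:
(2058 + 101) - 2321 = 2159 - 2321 = -162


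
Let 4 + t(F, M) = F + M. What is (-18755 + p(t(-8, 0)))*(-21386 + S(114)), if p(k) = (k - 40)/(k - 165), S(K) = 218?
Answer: 23422977648/59 ≈ 3.9700e+8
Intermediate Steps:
t(F, M) = -4 + F + M (t(F, M) = -4 + (F + M) = -4 + F + M)
p(k) = (-40 + k)/(-165 + k)
(-18755 + p(t(-8, 0)))*(-21386 + S(114)) = (-18755 + (-40 + (-4 - 8 + 0))/(-165 + (-4 - 8 + 0)))*(-21386 + 218) = (-18755 + (-40 - 12)/(-165 - 12))*(-21168) = (-18755 - 52/(-177))*(-21168) = (-18755 - 1/177*(-52))*(-21168) = (-18755 + 52/177)*(-21168) = -3319583/177*(-21168) = 23422977648/59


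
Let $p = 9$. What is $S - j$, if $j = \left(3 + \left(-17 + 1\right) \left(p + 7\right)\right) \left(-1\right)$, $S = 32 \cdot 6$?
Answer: $-61$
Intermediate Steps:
$S = 192$
$j = 253$ ($j = \left(3 + \left(-17 + 1\right) \left(9 + 7\right)\right) \left(-1\right) = \left(3 - 256\right) \left(-1\right) = \left(-253\right) \left(-1\right) = 253$)
$S - j = 192 - 253 = -61$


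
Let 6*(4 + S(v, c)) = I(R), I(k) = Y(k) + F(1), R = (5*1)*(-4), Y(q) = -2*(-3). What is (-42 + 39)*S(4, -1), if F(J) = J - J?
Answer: 9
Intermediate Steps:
F(J) = 0
Y(q) = 6
R = -20 (R = 5*(-4) = -20)
I(k) = 6 (I(k) = 6 + 0 = 6)
S(v, c) = -3 (S(v, c) = -4 + (⅙)*6 = -4 + 1 = -3)
(-42 + 39)*S(4, -1) = (-42 + 39)*(-3) = -3*(-3) = 9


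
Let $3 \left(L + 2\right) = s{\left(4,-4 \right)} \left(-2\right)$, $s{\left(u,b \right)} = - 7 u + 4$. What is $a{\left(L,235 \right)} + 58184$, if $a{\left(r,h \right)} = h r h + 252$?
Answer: $831586$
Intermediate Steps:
$s{\left(u,b \right)} = 4 - 7 u$
$L = 14$ ($L = -2 + \frac{\left(4 - 28\right) \left(-2\right)}{3} = -2 + \frac{\left(-24\right) \left(-2\right)}{3} = -2 + \frac{1}{3} \cdot 48 = -2 + 16 = 14$)
$a{\left(r,h \right)} = 252 + r h^{2}$ ($a{\left(r,h \right)} = r h^{2} + 252 = 252 + r h^{2}$)
$a{\left(L,235 \right)} + 58184 = \left(252 + 14 \cdot 235^{2}\right) + 58184 = \left(252 + 14 \cdot 55225\right) + 58184 = \left(252 + 773150\right) + 58184 = 773402 + 58184 = 831586$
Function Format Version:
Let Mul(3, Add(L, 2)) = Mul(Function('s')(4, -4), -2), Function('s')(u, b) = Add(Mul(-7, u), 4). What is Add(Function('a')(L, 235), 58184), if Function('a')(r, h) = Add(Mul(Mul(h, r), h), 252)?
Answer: 831586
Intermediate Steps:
Function('s')(u, b) = Add(4, Mul(-7, u))
L = 14 (L = Add(-2, Mul(Rational(1, 3), Mul(Add(4, Mul(-7, 4)), -2))) = Add(-2, Mul(Rational(1, 3), Mul(Add(4, -28), -2))) = Add(-2, Mul(Rational(1, 3), Mul(-24, -2))) = Add(-2, Mul(Rational(1, 3), 48)) = Add(-2, 16) = 14)
Function('a')(r, h) = Add(252, Mul(r, Pow(h, 2))) (Function('a')(r, h) = Add(Mul(r, Pow(h, 2)), 252) = Add(252, Mul(r, Pow(h, 2))))
Add(Function('a')(L, 235), 58184) = Add(Add(252, Mul(14, Pow(235, 2))), 58184) = Add(Add(252, Mul(14, 55225)), 58184) = Add(Add(252, 773150), 58184) = Add(773402, 58184) = 831586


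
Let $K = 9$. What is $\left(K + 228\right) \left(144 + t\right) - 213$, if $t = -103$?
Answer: $9504$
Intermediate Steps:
$\left(K + 228\right) \left(144 + t\right) - 213 = \left(9 + 228\right) \left(144 - 103\right) - 213 = 237 \cdot 41 - 213 = 9717 - 213 = 9504$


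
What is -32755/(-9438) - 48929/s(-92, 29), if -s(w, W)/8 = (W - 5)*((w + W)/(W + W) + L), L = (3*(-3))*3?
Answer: -1378267873/245992032 ≈ -5.6029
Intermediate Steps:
L = -27 (L = -9*3 = -27)
s(w, W) = -8*(-27 + (W + w)/(2*W))*(-5 + W) (s(w, W) = -8*(W - 5)*((w + W)/(W + W) - 27) = -8*(-5 + W)*((W + w)/((2*W)) - 27) = -8*(-5 + W)*((W + w)*(1/(2*W)) - 27) = -8*(-5 + W)*((W + w)/(2*W) - 27) = -8*(-5 + W)*(-27 + (W + w)/(2*W)) = -8*(-27 + (W + w)/(2*W))*(-5 + W))
-32755/(-9438) - 48929/s(-92, 29) = -32755/(-9438) - 48929/(-1060 - 4*(-92) + 212*29 + 20*(-92)/29) = -32755*(-1/9438) - 48929/(-1060 + 368 + 6148 + 20*(-92)*(1/29)) = 32755/9438 - 48929/(-1060 + 368 + 6148 - 1840/29) = 32755/9438 - 48929/156384/29 = 32755/9438 - 48929*29/156384 = 32755/9438 - 1418941/156384 = -1378267873/245992032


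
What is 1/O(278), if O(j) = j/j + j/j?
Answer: ½ ≈ 0.50000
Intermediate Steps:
O(j) = 2 (O(j) = 1 + 1 = 2)
1/O(278) = 1/2 = ½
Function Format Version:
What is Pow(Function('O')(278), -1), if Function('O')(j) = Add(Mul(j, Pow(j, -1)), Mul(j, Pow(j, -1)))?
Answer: Rational(1, 2) ≈ 0.50000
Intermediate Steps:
Function('O')(j) = 2 (Function('O')(j) = Add(1, 1) = 2)
Pow(Function('O')(278), -1) = Pow(2, -1) = Rational(1, 2)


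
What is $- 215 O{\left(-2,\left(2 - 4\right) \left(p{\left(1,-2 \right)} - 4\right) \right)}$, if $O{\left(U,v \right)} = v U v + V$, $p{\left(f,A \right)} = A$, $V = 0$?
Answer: $61920$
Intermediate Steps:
$O{\left(U,v \right)} = U v^{2}$ ($O{\left(U,v \right)} = v U v + 0 = U v v + 0 = U v^{2} + 0 = U v^{2}$)
$- 215 O{\left(-2,\left(2 - 4\right) \left(p{\left(1,-2 \right)} - 4\right) \right)} = - 215 \left(- 2 \left(\left(2 - 4\right) \left(-2 - 4\right)\right)^{2}\right) = - 215 \left(- 2 \left(\left(-2\right) \left(-6\right)\right)^{2}\right) = - 215 \left(- 2 \cdot 12^{2}\right) = - 215 \left(\left(-2\right) 144\right) = \left(-215\right) \left(-288\right) = 61920$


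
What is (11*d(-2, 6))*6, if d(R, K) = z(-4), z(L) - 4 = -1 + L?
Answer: -66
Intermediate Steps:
z(L) = 3 + L (z(L) = 4 + (-1 + L) = 3 + L)
d(R, K) = -1 (d(R, K) = 3 - 4 = -1)
(11*d(-2, 6))*6 = (11*(-1))*6 = -11*6 = -66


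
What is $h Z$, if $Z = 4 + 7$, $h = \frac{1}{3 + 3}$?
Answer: $\frac{11}{6} \approx 1.8333$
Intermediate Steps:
$h = \frac{1}{6} \approx 0.16667$
$Z = 11$
$h Z = \frac{1}{6} \cdot 11 = \frac{11}{6}$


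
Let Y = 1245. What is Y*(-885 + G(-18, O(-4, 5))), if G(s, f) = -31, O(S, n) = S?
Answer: -1140420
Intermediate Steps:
Y*(-885 + G(-18, O(-4, 5))) = 1245*(-885 - 31) = 1245*(-916) = -1140420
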